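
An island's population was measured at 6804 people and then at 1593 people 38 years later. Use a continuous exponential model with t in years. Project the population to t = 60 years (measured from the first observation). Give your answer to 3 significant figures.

≈ 687 people

r = ln(1593/6804) / 38 ≈ -0.038208 per year
P(60) = 6804 · e^(-0.038208·60) = 6804 · 0.10102 ≈ 687.32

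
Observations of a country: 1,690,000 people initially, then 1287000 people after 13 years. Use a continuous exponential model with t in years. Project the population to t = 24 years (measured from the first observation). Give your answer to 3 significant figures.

≈ 1,020,000 people

r = ln(1287000/1690000) / 13 ≈ -0.020955 per year
P(24) = 1690000 · e^(-0.020955·24) = 1690000 · 0.60476 ≈ 1022048.83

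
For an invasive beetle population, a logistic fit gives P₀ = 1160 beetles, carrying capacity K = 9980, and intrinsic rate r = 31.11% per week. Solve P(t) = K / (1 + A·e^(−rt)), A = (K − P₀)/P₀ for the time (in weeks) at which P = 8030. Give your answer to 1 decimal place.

A = (9980 − 1160)/1160 = 7.60345
8030 = 9980/(1 + 7.60345·e^(−0.3111t)) → 1 + 7.60345·e^(−0.3111t) = 1.24284
e^(−0.3111t) = 0.031938 → t = ln(31.31061)/0.3111 = 3.44396/0.3111

t ≈ 11.1 weeks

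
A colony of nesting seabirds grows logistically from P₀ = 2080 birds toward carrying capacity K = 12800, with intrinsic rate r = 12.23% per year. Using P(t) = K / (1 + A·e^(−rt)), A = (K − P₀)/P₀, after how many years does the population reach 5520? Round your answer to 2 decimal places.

A = (12800 − 2080)/2080 = 5.15385
5520 = 12800/(1 + 5.15385·e^(−0.1223t)) → 1 + 5.15385·e^(−0.1223t) = 2.31884
e^(−0.1223t) = 0.255894 → t = ln(3.90786)/0.1223 = 1.36299/0.1223

t ≈ 11.14 years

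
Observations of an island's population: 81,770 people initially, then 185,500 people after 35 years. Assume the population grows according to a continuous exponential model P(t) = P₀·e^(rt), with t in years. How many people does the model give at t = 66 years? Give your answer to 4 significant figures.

r = ln(185500/81770) / 35 ≈ 0.023404 per year
P(66) = 81770 · e^(0.023404·66) = 81770 · 4.68644 ≈ 383209.88

≈ 383,200 people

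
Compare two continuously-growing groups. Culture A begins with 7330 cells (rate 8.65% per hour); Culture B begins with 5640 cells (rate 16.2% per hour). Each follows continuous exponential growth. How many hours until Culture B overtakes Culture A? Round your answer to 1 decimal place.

7330·e^(0.0865t) = 5640·e^(0.162t)
7330/5640 = e^((0.162 − 0.0865)t) → ln(1.29965) = 0.0755·t
t = 0.26209 / 0.0755

t ≈ 3.5 hours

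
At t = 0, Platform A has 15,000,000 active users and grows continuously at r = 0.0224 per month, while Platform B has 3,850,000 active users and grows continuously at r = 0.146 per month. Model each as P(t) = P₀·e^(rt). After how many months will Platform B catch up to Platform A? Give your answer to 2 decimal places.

15000000·e^(0.0224t) = 3850000·e^(0.146t)
15000000/3850000 = e^((0.146 − 0.0224)t) → ln(3.8961) = 0.1236·t
t = 1.35998 / 0.1236

t ≈ 11.00 months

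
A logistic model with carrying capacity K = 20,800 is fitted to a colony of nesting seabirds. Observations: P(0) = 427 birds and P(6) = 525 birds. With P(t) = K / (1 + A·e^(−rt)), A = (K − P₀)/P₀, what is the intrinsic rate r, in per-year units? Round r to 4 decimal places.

r ≈ 0.0352 per year

A = (20800 − 427)/427 = 47.71194
525 = 20800/(1 + 47.71194·e^(−r·6)) → e^(−6r) = (39.61905 − 1)/47.71194 = 0.809421
r = −ln(0.809421)/6 = 0.21144/6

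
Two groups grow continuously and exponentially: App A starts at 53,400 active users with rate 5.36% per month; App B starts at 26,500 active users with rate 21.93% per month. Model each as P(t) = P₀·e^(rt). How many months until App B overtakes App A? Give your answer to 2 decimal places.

53400·e^(0.0536t) = 26500·e^(0.2193t)
53400/26500 = e^((0.2193 − 0.0536)t) → ln(2.01509) = 0.1657·t
t = 0.70067 / 0.1657

t ≈ 4.23 months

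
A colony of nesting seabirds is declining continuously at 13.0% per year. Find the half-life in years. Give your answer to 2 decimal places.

half-life = ln(2) / |r| = 0.69315 / 0.13

half-life ≈ 5.33 years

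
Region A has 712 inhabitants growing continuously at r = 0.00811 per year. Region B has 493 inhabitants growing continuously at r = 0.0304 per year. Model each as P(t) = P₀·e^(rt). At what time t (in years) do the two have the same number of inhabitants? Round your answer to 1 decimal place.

712·e^(0.00811t) = 493·e^(0.0304t)
712/493 = e^((0.0304 − 0.00811)t) → ln(1.44422) = 0.02229·t
t = 0.36757 / 0.02229

t ≈ 16.5 years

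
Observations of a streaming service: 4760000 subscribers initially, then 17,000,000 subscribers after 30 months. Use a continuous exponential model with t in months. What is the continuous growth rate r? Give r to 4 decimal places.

r ≈ 0.0424 per month

17000000 = 4760000 · e^(r·30)
e^(30r) = 17000000/4760000 = 3.57143
r = ln(3.57143) / 30 = 1.27297 / 30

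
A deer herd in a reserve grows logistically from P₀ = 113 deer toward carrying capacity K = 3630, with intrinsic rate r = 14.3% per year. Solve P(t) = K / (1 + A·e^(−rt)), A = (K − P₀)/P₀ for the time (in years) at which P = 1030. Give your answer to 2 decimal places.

A = (3630 − 113)/113 = 31.12389
1030 = 3630/(1 + 31.12389·e^(−0.143t)) → 1 + 31.12389·e^(−0.143t) = 3.52427
e^(−0.143t) = 0.081104 → t = ln(12.32985)/0.143 = 2.51202/0.143

t ≈ 17.57 years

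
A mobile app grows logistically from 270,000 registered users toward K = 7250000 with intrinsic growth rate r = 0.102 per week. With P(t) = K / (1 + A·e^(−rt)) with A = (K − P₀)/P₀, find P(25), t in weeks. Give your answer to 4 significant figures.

≈ 2,402,000 registered users

A = (7250000 − 270000)/270000 = 25.85185
P(25) = 7250000 / (1 + 25.85185·e^(−0.102·25)) = 7250000 / (1 + 25.85185·0.078082)
= 7250000 / 3.01856 ≈ 2401810.94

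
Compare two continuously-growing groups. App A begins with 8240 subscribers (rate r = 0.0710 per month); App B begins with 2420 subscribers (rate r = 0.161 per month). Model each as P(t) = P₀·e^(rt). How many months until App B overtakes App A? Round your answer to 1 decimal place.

t ≈ 13.6 months

8240·e^(0.071t) = 2420·e^(0.161t)
8240/2420 = e^((0.161 − 0.071)t) → ln(3.40496) = 0.09·t
t = 1.22523 / 0.09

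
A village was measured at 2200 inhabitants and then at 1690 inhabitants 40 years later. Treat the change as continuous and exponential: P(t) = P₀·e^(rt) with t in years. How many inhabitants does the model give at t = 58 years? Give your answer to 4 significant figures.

r = ln(1690/2200) / 40 ≈ -0.006593 per year
P(58) = 2200 · e^(-0.006593·58) = 2200 · 0.68222 ≈ 1500.88

≈ 1,501 inhabitants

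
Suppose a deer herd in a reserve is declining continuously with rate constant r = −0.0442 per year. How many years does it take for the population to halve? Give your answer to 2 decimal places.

half-life ≈ 15.68 years

half-life = ln(2) / |r| = 0.69315 / 0.0442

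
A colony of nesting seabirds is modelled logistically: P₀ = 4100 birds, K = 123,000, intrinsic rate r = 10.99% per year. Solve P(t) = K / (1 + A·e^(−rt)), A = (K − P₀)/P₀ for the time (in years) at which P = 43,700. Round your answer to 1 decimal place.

A = (123000 − 4100)/4100 = 29
43700 = 123000/(1 + 29·e^(−0.1099t)) → 1 + 29·e^(−0.1099t) = 2.81465
e^(−0.1099t) = 0.062574 → t = ln(15.98108)/0.1099 = 2.77141/0.1099

t ≈ 25.2 years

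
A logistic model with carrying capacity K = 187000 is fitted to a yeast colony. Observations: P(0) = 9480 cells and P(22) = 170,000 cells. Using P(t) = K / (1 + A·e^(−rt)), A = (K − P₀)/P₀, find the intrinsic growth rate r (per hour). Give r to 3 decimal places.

A = (187000 − 9480)/9480 = 18.72574
170000 = 187000/(1 + 18.72574·e^(−r·22)) → e^(−22r) = (1.1 − 1)/18.72574 = 0.00534
r = −ln(0.00534)/22 = 5.23248/22

r ≈ 0.238 per hour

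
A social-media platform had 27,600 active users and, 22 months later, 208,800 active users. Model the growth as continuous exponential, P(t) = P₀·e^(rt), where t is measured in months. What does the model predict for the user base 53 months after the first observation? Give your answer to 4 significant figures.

≈ 3,615,000 active users

r = ln(208800/27600) / 22 ≈ 0.09198 per month
P(53) = 27600 · e^(0.09198·53) = 27600 · 130.96664 ≈ 3614679.18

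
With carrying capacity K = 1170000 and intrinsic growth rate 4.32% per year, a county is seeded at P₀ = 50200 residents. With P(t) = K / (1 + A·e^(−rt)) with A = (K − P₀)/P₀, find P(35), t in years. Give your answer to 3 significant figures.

≈ 198,000 residents

A = (1170000 − 50200)/50200 = 22.30677
P(35) = 1170000 / (1 + 22.30677·e^(−0.0432·35)) = 1170000 / (1 + 22.30677·0.220469)
= 1170000 / 5.91794 ≈ 197703.83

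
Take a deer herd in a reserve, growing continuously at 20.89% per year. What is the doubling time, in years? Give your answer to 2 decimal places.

doubling time = ln(2) / |r| = 0.69315 / 0.2089

doubling time ≈ 3.32 years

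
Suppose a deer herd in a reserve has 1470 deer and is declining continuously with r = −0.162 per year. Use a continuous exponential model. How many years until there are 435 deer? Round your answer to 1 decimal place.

t ≈ 7.5 years

435 = 1470 · e^(-0.162·t)
t = ln(435/1470) / -0.162 = ln(0.29592) / -0.162 = -1.21767 / -0.162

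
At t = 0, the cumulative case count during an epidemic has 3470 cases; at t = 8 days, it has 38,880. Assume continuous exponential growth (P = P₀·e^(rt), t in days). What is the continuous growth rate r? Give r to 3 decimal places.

38880 = 3470 · e^(r·8)
e^(8r) = 38880/3470 = 11.20461
r = ln(11.20461) / 8 = 2.41633 / 8

r ≈ 0.302 per day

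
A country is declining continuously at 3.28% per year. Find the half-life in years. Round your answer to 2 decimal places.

half-life ≈ 21.13 years

half-life = ln(2) / |r| = 0.69315 / 0.0328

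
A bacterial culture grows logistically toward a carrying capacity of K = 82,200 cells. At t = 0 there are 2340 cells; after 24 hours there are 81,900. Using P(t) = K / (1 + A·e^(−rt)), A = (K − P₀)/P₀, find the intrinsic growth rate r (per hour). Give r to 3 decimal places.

r ≈ 0.381 per hour

A = (82200 − 2340)/2340 = 34.12821
81900 = 82200/(1 + 34.12821·e^(−r·24)) → e^(−24r) = (1.00366 − 1)/34.12821 = 0.000107
r = −ln(0.000107)/24 = 9.1396/24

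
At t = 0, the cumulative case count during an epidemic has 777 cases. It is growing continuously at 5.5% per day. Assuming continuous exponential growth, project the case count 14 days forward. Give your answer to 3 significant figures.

P(14) = 777 · e^(0.055·14) = 777 · e^(0.77)
= 777 · 2.15977 ≈ 1678.14

≈ 1,680 cases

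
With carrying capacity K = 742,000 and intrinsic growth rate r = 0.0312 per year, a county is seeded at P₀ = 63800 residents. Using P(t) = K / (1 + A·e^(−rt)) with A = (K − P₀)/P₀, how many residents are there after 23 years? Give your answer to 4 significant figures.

≈ 119,900 residents

A = (742000 − 63800)/63800 = 10.63009
P(23) = 742000 / (1 + 10.63009·e^(−0.0312·23)) = 742000 / (1 + 10.63009·0.487922)
= 742000 / 6.18666 ≈ 119935.57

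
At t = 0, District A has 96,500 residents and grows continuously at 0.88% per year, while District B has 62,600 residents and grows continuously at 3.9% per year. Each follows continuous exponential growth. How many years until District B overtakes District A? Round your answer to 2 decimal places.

96500·e^(0.0088t) = 62600·e^(0.039t)
96500/62600 = e^((0.039 − 0.0088)t) → ln(1.54153) = 0.0302·t
t = 0.43278 / 0.0302

t ≈ 14.33 years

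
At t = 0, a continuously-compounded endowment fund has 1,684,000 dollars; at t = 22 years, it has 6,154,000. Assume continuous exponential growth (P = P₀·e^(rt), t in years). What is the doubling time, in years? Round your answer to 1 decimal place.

doubling time ≈ 11.8 years

r = ln(6154000/1684000) / 22 = ln(3.65439) / 22 ≈ 0.058906 per year
doubling time = ln 2 / |r| = 0.69315 / 0.058906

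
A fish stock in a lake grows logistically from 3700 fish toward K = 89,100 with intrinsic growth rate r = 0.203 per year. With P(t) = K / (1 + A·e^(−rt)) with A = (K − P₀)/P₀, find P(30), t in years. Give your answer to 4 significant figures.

A = (89100 − 3700)/3700 = 23.08108
P(30) = 89100 / (1 + 23.08108·e^(−0.203·30)) = 89100 / (1 + 23.08108·0.002265)
= 89100 / 1.05229 ≈ 84672.63

≈ 84,670 fish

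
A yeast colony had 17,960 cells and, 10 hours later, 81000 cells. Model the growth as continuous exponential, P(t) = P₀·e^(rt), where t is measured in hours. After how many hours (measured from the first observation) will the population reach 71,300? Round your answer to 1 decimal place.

r = ln(81000/17960) / 10 ≈ 0.15063 per hour
t = ln(71300/17960) / r = 1.37875 / 0.15063 ≈ 9.153

t ≈ 9.2 hours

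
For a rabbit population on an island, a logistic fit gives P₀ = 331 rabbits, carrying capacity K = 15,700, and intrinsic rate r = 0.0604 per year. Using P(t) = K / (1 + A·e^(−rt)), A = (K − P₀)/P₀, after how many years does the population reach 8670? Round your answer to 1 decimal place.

t ≈ 67.0 years

A = (15700 − 331)/331 = 46.43202
8670 = 15700/(1 + 46.43202·e^(−0.0604t)) → 1 + 46.43202·e^(−0.0604t) = 1.81084
e^(−0.0604t) = 0.017463 → t = ln(57.26396)/0.0604 = 4.04767/0.0604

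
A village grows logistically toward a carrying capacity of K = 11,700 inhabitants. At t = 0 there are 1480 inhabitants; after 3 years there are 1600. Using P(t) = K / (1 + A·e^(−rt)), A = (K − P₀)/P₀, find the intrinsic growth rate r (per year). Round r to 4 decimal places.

r ≈ 0.0299 per year

A = (11700 − 1480)/1480 = 6.90541
1600 = 11700/(1 + 6.90541·e^(−r·3)) → e^(−3r) = (7.3125 − 1)/6.90541 = 0.914139
r = −ln(0.914139)/3 = 0.08977/3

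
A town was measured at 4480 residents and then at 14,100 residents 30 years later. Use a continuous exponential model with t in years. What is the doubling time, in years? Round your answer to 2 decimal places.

doubling time ≈ 18.14 years

r = ln(14100/4480) / 30 = ln(3.14732) / 30 ≈ 0.038218 per year
doubling time = ln 2 / |r| = 0.69315 / 0.038218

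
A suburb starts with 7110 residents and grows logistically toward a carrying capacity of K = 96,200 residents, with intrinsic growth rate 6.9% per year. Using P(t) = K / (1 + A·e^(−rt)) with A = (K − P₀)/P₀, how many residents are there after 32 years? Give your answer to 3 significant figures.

A = (96200 − 7110)/7110 = 12.53024
P(32) = 96200 / (1 + 12.53024·e^(−0.069·32)) = 96200 / (1 + 12.53024·0.10992)
= 96200 / 2.37733 ≈ 40465.61

≈ 40,500 residents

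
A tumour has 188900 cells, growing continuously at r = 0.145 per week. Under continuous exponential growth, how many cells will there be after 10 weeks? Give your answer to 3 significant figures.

≈ 805,000 cells

P(10) = 188900 · e^(0.145·10) = 188900 · e^(1.45)
= 188900 · 4.26311 ≈ 805302.33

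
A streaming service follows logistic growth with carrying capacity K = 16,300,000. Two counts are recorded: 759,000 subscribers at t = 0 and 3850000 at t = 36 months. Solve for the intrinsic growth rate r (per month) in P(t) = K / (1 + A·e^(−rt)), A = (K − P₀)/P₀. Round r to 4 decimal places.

A = (16300000 − 759000)/759000 = 20.47563
3850000 = 16300000/(1 + 20.47563·e^(−r·36)) → e^(−36r) = (4.23377 − 1)/20.47563 = 0.157932
r = −ln(0.157932)/36 = 1.84559/36

r ≈ 0.0513 per month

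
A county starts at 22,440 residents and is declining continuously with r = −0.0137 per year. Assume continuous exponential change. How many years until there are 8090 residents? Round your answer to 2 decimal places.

t ≈ 74.47 years

8090 = 22440 · e^(-0.0137·t)
t = ln(8090/22440) / -0.0137 = ln(0.36052) / -0.0137 = -1.02022 / -0.0137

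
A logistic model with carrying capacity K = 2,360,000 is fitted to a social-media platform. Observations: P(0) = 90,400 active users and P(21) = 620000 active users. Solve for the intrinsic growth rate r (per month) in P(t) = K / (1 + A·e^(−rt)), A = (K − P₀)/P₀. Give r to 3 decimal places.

r ≈ 0.104 per month

A = (2360000 − 90400)/90400 = 25.10619
620000 = 2360000/(1 + 25.10619·e^(−r·21)) → e^(−21r) = (3.80645 − 1)/25.10619 = 0.111783
r = −ln(0.111783)/21 = 2.19119/21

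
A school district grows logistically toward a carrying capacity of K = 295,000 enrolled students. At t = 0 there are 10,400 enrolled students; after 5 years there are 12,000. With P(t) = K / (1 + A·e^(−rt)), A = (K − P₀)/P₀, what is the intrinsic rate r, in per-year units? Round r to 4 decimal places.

r ≈ 0.0297 per year

A = (295000 − 10400)/10400 = 27.36538
12000 = 295000/(1 + 27.36538·e^(−r·5)) → e^(−5r) = (24.58333 − 1)/27.36538 = 0.861794
r = −ln(0.861794)/5 = 0.14874/5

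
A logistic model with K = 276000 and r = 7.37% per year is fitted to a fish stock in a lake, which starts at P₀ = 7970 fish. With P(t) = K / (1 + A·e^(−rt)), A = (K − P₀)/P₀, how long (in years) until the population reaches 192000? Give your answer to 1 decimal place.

t ≈ 58.9 years

A = (276000 − 7970)/7970 = 33.62986
192000 = 276000/(1 + 33.62986·e^(−0.0737t)) → 1 + 33.62986·e^(−0.0737t) = 1.4375
e^(−0.0737t) = 0.013009 → t = ln(76.86826)/0.0737 = 4.34209/0.0737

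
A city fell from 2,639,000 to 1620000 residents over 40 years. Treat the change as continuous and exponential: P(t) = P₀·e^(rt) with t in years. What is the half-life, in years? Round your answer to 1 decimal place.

half-life ≈ 56.8 years

r = ln(1620000/2639000) / 40 = ln(0.61387) / 40 ≈ -0.012199 per year
half-life = ln 2 / |r| = 0.69315 / 0.012199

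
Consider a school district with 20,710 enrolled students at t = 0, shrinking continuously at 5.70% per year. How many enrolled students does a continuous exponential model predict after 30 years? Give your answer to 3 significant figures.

≈ 3,750 enrolled students

P(30) = 20710 · e^(-0.057·30) = 20710 · e^(-1.71)
= 20710 · 0.18087 ≈ 3745.73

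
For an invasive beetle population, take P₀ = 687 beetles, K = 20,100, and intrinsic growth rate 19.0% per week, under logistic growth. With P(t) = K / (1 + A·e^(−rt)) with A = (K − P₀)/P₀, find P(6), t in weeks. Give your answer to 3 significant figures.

≈ 2,000 beetles

A = (20100 − 687)/687 = 28.25764
P(6) = 20100 / (1 + 28.25764·e^(−0.19·6)) = 20100 / (1 + 28.25764·0.319819)
= 20100 / 10.03733 ≈ 2002.52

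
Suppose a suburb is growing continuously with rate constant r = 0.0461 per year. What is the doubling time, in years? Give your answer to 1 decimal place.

doubling time ≈ 15.0 years

doubling time = ln(2) / |r| = 0.69315 / 0.0461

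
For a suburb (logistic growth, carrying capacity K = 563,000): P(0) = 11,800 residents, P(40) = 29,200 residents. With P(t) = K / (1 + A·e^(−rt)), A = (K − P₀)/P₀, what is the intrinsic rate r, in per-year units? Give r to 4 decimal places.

r ≈ 0.0235 per year

A = (563000 − 11800)/11800 = 46.71186
29200 = 563000/(1 + 46.71186·e^(−r·40)) → e^(−40r) = (19.28082 − 1)/46.71186 = 0.391353
r = −ln(0.391353)/40 = 0.93815/40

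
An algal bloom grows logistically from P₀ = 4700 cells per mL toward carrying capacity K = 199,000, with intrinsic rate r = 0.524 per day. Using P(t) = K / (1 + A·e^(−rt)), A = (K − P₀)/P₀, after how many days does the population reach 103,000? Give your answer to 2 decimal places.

A = (199000 − 4700)/4700 = 41.34043
103000 = 199000/(1 + 41.34043·e^(−0.524t)) → 1 + 41.34043·e^(−0.524t) = 1.93204
e^(−0.524t) = 0.022545 → t = ln(44.35483)/0.524 = 3.79222/0.524

t ≈ 7.24 days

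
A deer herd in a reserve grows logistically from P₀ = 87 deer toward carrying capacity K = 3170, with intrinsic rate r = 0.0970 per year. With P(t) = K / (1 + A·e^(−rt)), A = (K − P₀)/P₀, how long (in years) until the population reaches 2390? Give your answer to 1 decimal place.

t ≈ 48.3 years

A = (3170 − 87)/87 = 35.43678
2390 = 3170/(1 + 35.43678·e^(−0.097t)) → 1 + 35.43678·e^(−0.097t) = 1.32636
e^(−0.097t) = 0.00921 → t = ln(108.58193)/0.097 = 4.68751/0.097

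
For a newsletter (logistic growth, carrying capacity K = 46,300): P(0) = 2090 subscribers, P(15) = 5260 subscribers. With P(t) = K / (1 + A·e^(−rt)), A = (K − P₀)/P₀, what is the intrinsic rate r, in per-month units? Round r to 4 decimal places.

r ≈ 0.0665 per month

A = (46300 − 2090)/2090 = 21.15311
5260 = 46300/(1 + 21.15311·e^(−r·15)) → e^(−15r) = (8.80228 − 1)/21.15311 = 0.368848
r = −ln(0.368848)/15 = 0.99737/15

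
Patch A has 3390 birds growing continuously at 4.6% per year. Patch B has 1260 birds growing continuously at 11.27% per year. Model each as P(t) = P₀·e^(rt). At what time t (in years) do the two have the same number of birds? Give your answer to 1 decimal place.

3390·e^(0.046t) = 1260·e^(0.1127t)
3390/1260 = e^((0.1127 − 0.046)t) → ln(2.69048) = 0.0667·t
t = 0.98972 / 0.0667

t ≈ 14.8 years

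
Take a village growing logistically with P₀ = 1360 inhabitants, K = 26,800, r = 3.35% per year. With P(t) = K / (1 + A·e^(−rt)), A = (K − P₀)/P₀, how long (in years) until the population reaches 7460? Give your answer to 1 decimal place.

t ≈ 59.0 years

A = (26800 − 1360)/1360 = 18.70588
7460 = 26800/(1 + 18.70588·e^(−0.0335t)) → 1 + 18.70588·e^(−0.0335t) = 3.59249
e^(−0.0335t) = 0.138592 → t = ln(7.2154)/0.0335 = 1.97622/0.0335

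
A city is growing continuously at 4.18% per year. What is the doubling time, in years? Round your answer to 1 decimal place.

doubling time = ln(2) / |r| = 0.69315 / 0.0418

doubling time ≈ 16.6 years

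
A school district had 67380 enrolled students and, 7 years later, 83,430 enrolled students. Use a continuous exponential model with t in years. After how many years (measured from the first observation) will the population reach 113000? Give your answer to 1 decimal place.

t ≈ 16.9 years

r = ln(83430/67380) / 7 ≈ 0.030523 per year
t = ln(113000/67380) / r = 0.51704 / 0.030523 ≈ 16.939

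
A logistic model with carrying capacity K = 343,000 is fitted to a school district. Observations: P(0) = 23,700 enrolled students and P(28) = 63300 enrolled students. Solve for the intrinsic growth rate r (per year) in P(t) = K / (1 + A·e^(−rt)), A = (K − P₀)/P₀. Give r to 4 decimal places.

r ≈ 0.0398 per year

A = (343000 − 23700)/23700 = 13.47257
63300 = 343000/(1 + 13.47257·e^(−r·28)) → e^(−28r) = (5.41864 − 1)/13.47257 = 0.327973
r = −ln(0.327973)/28 = 1.11482/28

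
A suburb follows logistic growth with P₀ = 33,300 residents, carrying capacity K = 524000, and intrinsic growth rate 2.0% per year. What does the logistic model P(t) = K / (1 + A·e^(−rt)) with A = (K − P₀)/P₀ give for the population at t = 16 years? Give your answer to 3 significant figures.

A = (524000 − 33300)/33300 = 14.73574
P(16) = 524000 / (1 + 14.73574·e^(−0.02·16)) = 524000 / (1 + 14.73574·0.726149)
= 524000 / 11.70034 ≈ 44785.02

≈ 44,800 residents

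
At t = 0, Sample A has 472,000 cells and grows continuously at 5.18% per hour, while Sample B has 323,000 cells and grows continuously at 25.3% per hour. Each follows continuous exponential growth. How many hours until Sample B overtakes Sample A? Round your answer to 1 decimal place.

t ≈ 1.9 hours

472000·e^(0.0518t) = 323000·e^(0.253t)
472000/323000 = e^((0.253 − 0.0518)t) → ln(1.4613) = 0.2012·t
t = 0.37933 / 0.2012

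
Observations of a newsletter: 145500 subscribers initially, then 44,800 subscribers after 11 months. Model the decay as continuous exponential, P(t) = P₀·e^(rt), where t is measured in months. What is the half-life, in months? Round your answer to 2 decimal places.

r = ln(44800/145500) / 11 = ln(0.3079) / 11 ≈ -0.107088 per month
half-life = ln 2 / |r| = 0.69315 / 0.107088

half-life ≈ 6.47 months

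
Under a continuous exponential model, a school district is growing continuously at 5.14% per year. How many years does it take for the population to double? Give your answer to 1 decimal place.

doubling time ≈ 13.5 years

doubling time = ln(2) / |r| = 0.69315 / 0.0514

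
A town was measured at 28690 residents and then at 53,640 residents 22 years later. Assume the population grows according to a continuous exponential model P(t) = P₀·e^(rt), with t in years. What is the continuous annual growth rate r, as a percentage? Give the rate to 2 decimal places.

53640 = 28690 · e^(r·22)
e^(22r) = 53640/28690 = 1.86964
r = ln(1.86964) / 22 = 0.62575 / 22

r ≈ 2.84% per year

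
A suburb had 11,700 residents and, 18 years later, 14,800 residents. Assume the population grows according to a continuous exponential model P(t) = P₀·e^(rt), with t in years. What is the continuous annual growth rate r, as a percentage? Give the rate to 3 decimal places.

r ≈ 1.306% per year

14800 = 11700 · e^(r·18)
e^(18r) = 14800/11700 = 1.26496
r = ln(1.26496) / 18 = 0.23504 / 18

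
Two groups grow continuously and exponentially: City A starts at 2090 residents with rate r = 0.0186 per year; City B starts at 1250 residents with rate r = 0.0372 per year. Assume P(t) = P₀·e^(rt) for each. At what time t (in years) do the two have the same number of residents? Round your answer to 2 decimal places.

t ≈ 27.64 years

2090·e^(0.0186t) = 1250·e^(0.0372t)
2090/1250 = e^((0.0372 − 0.0186)t) → ln(1.672) = 0.0186·t
t = 0.51402 / 0.0186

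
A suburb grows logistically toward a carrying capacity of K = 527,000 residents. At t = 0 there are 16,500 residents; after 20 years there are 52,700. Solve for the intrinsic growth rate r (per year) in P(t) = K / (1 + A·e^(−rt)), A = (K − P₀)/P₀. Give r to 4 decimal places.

r ≈ 0.0617 per year

A = (527000 − 16500)/16500 = 30.93939
52700 = 527000/(1 + 30.93939·e^(−r·20)) → e^(−20r) = (10 − 1)/30.93939 = 0.290891
r = −ln(0.290891)/20 = 1.23481/20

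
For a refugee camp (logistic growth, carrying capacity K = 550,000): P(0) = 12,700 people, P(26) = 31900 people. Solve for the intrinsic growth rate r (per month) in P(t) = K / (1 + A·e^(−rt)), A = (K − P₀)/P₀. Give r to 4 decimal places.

r ≈ 0.0368 per month

A = (550000 − 12700)/12700 = 42.30709
31900 = 550000/(1 + 42.30709·e^(−r·26)) → e^(−26r) = (17.24138 − 1)/42.30709 = 0.383893
r = −ln(0.383893)/26 = 0.95739/26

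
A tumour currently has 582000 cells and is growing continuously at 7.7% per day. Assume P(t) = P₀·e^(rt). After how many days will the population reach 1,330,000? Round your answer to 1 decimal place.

1330000 = 582000 · e^(0.077·t)
t = ln(1330000/582000) / 0.077 = ln(2.28522) / 0.077 = 0.82646 / 0.077

t ≈ 10.7 days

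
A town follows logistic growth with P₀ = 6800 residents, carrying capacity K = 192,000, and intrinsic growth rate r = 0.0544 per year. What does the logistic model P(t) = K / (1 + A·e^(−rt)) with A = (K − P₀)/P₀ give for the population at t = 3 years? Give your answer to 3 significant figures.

≈ 7,960 residents

A = (192000 − 6800)/6800 = 27.23529
P(3) = 192000 / (1 + 27.23529·e^(−0.0544·3)) = 192000 / (1 + 27.23529·0.849421)
= 192000 / 24.13424 ≈ 7955.5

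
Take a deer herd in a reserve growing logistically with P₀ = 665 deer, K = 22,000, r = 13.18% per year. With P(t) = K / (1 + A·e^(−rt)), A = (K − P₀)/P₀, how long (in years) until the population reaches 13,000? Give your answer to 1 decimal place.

A = (22000 − 665)/665 = 32.08271
13000 = 22000/(1 + 32.08271·e^(−0.1318t)) → 1 + 32.08271·e^(−0.1318t) = 1.69231
e^(−0.1318t) = 0.021579 → t = ln(46.34169)/0.1318 = 3.83604/0.1318

t ≈ 29.1 years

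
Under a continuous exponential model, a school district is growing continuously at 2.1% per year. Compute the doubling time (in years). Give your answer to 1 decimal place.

doubling time ≈ 33.0 years

doubling time = ln(2) / |r| = 0.69315 / 0.021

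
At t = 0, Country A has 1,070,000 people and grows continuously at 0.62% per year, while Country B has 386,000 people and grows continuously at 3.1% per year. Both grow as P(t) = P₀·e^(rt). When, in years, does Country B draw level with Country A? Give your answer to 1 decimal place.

t ≈ 41.1 years

1070000·e^(0.0062t) = 386000·e^(0.031t)
1070000/386000 = e^((0.031 − 0.0062)t) → ln(2.77202) = 0.0248·t
t = 1.01958 / 0.0248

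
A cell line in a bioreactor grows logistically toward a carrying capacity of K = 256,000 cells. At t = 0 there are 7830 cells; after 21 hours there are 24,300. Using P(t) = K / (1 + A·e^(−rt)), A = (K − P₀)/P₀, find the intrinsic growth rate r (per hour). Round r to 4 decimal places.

r ≈ 0.0572 per hour

A = (256000 − 7830)/7830 = 31.69476
24300 = 256000/(1 + 31.69476·e^(−r·21)) → e^(−21r) = (10.53498 − 1)/31.69476 = 0.300838
r = −ln(0.300838)/21 = 1.20118/21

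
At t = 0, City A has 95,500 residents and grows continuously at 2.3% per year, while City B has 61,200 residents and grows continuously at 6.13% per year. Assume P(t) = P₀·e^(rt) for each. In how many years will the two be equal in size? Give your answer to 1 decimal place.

t ≈ 11.6 years

95500·e^(0.023t) = 61200·e^(0.0613t)
95500/61200 = e^((0.0613 − 0.023)t) → ln(1.56046) = 0.0383·t
t = 0.44498 / 0.0383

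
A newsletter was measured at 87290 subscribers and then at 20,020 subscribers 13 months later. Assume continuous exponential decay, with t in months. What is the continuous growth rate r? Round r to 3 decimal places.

r ≈ -0.113 per month

20020 = 87290 · e^(r·13)
e^(13r) = 20020/87290 = 0.22935
r = ln(0.22935) / 13 = -1.4725 / 13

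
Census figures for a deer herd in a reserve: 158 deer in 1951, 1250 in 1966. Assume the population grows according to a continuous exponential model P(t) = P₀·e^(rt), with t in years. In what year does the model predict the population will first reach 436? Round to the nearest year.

year 1958

r = ln(1250/158) / 15 = 2.0683/15 ≈ 0.137887 per year
t = ln(436/158) / r = 1.01505/0.137887 ≈ 7.36 years after 1951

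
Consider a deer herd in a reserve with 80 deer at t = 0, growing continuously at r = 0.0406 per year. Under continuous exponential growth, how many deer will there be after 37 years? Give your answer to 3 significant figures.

P(37) = 80 · e^(0.0406·37) = 80 · e^(1.5022)
= 80 · 4.49156 ≈ 359.32

≈ 359 deer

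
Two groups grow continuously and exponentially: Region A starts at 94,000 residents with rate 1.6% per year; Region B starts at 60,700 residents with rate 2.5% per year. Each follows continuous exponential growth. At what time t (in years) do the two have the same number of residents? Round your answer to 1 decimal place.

94000·e^(0.016t) = 60700·e^(0.025t)
94000/60700 = e^((0.025 − 0.016)t) → ln(1.5486) = 0.009·t
t = 0.43735 / 0.009

t ≈ 48.6 years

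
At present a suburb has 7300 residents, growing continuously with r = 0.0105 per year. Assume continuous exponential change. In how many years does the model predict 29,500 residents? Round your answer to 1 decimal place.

t ≈ 133.0 years

29500 = 7300 · e^(0.0105·t)
t = ln(29500/7300) / 0.0105 = ln(4.0411) / 0.0105 = 1.39652 / 0.0105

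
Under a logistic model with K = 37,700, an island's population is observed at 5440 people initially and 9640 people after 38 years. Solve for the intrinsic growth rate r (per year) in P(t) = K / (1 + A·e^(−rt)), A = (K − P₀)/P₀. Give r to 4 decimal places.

A = (37700 − 5440)/5440 = 5.93015
9640 = 37700/(1 + 5.93015·e^(−r·38)) → e^(−38r) = (3.91079 − 1)/5.93015 = 0.490846
r = −ln(0.490846)/38 = 0.71163/38

r ≈ 0.0187 per year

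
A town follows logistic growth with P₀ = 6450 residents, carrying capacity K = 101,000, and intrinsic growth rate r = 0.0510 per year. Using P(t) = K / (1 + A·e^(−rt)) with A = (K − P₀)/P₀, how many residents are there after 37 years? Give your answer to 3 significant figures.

A = (101000 − 6450)/6450 = 14.65891
P(37) = 101000 / (1 + 14.65891·e^(−0.051·37)) = 101000 / (1 + 14.65891·0.151526)
= 101000 / 3.2212 ≈ 31354.75

≈ 31,400 residents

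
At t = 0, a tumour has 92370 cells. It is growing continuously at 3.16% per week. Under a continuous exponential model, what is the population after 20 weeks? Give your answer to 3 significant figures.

≈ 174,000 cells

P(20) = 92370 · e^(0.0316·20) = 92370 · e^(0.632)
= 92370 · 1.88137 ≈ 173782.11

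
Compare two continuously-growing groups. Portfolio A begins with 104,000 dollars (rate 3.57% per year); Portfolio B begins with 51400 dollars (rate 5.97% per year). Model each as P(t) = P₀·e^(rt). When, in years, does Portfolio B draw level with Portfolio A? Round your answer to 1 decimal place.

104000·e^(0.0357t) = 51400·e^(0.0597t)
104000/51400 = e^((0.0597 − 0.0357)t) → ln(2.02335) = 0.024·t
t = 0.70475 / 0.024

t ≈ 29.4 years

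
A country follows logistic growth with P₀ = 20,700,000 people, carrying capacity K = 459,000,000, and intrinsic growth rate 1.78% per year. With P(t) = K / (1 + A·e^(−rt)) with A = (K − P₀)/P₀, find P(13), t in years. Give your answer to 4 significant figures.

≈ 25,790,000 people

A = (459000000 − 20700000)/20700000 = 21.17391
P(13) = 459000000 / (1 + 21.17391·e^(−0.0178·13)) = 459000000 / (1 + 21.17391·0.793422)
= 459000000 / 17.79985 ≈ 25786735.39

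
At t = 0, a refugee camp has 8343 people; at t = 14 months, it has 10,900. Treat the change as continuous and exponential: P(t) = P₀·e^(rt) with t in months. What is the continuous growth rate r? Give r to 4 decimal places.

r ≈ 0.0191 per month

10900 = 8343 · e^(r·14)
e^(14r) = 10900/8343 = 1.30648
r = ln(1.30648) / 14 = 0.26734 / 14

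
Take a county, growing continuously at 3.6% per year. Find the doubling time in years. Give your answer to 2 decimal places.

doubling time ≈ 19.25 years

doubling time = ln(2) / |r| = 0.69315 / 0.036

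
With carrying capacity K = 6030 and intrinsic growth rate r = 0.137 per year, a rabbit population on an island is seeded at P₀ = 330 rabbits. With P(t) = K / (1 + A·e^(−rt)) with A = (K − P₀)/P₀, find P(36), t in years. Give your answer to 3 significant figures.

≈ 5,360 rabbits

A = (6030 − 330)/330 = 17.27273
P(36) = 6030 / (1 + 17.27273·e^(−0.137·36)) = 6030 / (1 + 17.27273·0.007212)
= 6030 / 1.12457 ≈ 5362.04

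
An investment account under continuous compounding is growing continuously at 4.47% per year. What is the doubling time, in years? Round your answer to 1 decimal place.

doubling time ≈ 15.5 years

doubling time = ln(2) / |r| = 0.69315 / 0.0447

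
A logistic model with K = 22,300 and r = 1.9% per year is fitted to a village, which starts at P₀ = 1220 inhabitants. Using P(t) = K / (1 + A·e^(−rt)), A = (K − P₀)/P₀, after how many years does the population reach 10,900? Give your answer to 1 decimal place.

A = (22300 − 1220)/1220 = 17.27869
10900 = 22300/(1 + 17.27869·e^(−0.019t)) → 1 + 17.27869·e^(−0.019t) = 2.04587
e^(−0.019t) = 0.06053 → t = ln(16.52085)/0.019 = 2.80462/0.019

t ≈ 147.6 years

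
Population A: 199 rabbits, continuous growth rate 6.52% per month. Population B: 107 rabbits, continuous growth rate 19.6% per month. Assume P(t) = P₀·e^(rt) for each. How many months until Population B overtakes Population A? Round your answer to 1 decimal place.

199·e^(0.0652t) = 107·e^(0.196t)
199/107 = e^((0.196 − 0.0652)t) → ln(1.85981) = 0.1308·t
t = 0.62048 / 0.1308

t ≈ 4.7 months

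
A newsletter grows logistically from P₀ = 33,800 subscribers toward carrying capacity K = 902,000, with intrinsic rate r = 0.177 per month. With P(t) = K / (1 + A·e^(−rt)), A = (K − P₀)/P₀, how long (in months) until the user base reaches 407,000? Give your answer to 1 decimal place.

t ≈ 17.2 months

A = (902000 − 33800)/33800 = 25.68639
407000 = 902000/(1 + 25.68639·e^(−0.177t)) → 1 + 25.68639·e^(−0.177t) = 2.21622
e^(−0.177t) = 0.047349 → t = ln(21.11992)/0.177 = 3.05022/0.177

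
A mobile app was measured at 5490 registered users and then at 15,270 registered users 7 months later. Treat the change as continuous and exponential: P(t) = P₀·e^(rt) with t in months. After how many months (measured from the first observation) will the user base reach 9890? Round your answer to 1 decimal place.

t ≈ 4.0 months

r = ln(15270/5490) / 7 ≈ 0.146137 per month
t = ln(9890/5490) / r = 0.5886 / 0.146137 ≈ 4.028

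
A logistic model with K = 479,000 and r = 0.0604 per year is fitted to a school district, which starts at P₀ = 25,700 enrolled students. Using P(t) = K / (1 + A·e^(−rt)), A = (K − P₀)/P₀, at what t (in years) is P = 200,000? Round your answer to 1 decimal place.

t ≈ 42.0 years

A = (479000 − 25700)/25700 = 17.63813
200000 = 479000/(1 + 17.63813·e^(−0.0604t)) → 1 + 17.63813·e^(−0.0604t) = 2.395
e^(−0.0604t) = 0.07909 → t = ln(12.64382)/0.0604 = 2.53717/0.0604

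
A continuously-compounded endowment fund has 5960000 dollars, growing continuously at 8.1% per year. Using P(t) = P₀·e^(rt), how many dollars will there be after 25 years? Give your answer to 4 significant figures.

≈ 45,150,000 dollars

P(25) = 5960000 · e^(0.081·25) = 5960000 · e^(2.025)
= 5960000 · 7.57611 ≈ 45153621.23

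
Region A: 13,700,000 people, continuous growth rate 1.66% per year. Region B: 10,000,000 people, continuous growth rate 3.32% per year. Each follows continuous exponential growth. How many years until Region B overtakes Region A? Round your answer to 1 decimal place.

t ≈ 19.0 years

13700000·e^(0.0166t) = 10000000·e^(0.0332t)
13700000/10000000 = e^((0.0332 − 0.0166)t) → ln(1.37) = 0.0166·t
t = 0.31481 / 0.0166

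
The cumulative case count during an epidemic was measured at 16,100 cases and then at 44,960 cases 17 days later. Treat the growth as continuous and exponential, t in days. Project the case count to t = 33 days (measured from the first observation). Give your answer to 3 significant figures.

r = ln(44960/16100) / 17 ≈ 0.060409 per day
P(33) = 16100 · e^(0.060409·33) = 16100 · 7.34117 ≈ 118192.91

≈ 118,000 cases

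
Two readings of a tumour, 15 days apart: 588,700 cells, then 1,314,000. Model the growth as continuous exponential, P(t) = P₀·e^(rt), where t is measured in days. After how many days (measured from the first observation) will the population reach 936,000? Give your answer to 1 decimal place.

t ≈ 8.7 days

r = ln(1314000/588700) / 15 ≈ 0.053528 per day
t = ln(936000/588700) / r = 0.4637 / 0.053528 ≈ 8.663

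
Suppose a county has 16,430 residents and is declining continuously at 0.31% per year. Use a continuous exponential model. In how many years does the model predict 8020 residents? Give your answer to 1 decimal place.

8020 = 16430 · e^(-0.0031·t)
t = ln(8020/16430) / -0.0031 = ln(0.48813) / -0.0031 = -0.71717 / -0.0031

t ≈ 231.3 years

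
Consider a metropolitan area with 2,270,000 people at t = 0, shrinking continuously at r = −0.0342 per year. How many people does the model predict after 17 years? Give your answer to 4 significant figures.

P(17) = 2270000 · e^(-0.0342·17) = 2270000 · e^(-0.5814)
= 2270000 · 0.55912 ≈ 1269191.18

≈ 1,269,000 people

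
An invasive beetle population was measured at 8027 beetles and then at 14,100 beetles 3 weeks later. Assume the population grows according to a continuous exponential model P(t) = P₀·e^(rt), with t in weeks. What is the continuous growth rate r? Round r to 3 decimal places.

14100 = 8027 · e^(r·3)
e^(3r) = 14100/8027 = 1.75657
r = ln(1.75657) / 3 = 0.56336 / 3

r ≈ 0.188 per week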